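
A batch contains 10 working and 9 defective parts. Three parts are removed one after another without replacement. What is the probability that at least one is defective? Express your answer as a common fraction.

283/323

P(no defective) = 10/19 × 9/18 × 8/17 = 720/5814 = 40/323.
P(at least one) = 1 − 40/323 = 283/323.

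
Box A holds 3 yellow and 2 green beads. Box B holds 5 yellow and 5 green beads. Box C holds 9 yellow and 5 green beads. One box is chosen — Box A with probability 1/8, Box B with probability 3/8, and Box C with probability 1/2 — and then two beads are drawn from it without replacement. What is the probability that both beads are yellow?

6959/21840

From Box A: P(both yellow) = (3/5)(2/4) = 3/10.
From Box B: P(both yellow) = (5/10)(4/9) = 2/9.
From Box C: P(both yellow) = (9/14)(8/13) = 36/91.
Total probability = (1/8)(3/10) + (3/8)(2/9) + (1/2)(36/91) = 6959/21840.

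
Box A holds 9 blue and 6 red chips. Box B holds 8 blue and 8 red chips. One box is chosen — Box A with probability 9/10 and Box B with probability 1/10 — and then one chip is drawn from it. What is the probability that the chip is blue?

59/100

From Box A: P(blue) = 9/15.
From Box B: P(blue) = 8/16.
Total probability = (9/10)(9/15) + (1/10)(8/16) = 59/100.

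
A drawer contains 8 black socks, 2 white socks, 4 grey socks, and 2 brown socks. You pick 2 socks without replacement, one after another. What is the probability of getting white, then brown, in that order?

1/60

Each draw changes the counts, so multiply the conditional probabilities along the sequence:
P = 2/16 × 2/15 = 4/240 = 1/60.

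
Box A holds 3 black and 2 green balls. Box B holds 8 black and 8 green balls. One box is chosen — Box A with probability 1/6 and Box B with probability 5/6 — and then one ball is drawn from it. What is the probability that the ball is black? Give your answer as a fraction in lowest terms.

From Box A: P(black) = 3/5.
From Box B: P(black) = 8/16.
Total probability = (1/6)(3/5) + (5/6)(8/16) = 31/60.

31/60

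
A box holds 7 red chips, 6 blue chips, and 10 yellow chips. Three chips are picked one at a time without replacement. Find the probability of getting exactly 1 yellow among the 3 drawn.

One ordering (yellow drawn first) has probability 10/23 × 13/22 × 12/21 = 1560/10626 = 260/1771.
There are C(3,1) = 3 such orderings, each equally likely, so P = 3 × 260/1771 = 780/1771.

780/1771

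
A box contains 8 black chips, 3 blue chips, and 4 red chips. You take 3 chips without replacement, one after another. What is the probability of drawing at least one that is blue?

47/91

P(no blue) = 12/15 × 11/14 × 10/13 = 1320/2730 = 44/91.
P(at least one) = 1 − 44/91 = 47/91.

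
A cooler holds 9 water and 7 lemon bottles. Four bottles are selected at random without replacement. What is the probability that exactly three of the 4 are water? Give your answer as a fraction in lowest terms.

One ordering (water drawn first) has probability 9/16 × 8/15 × 7/14 × 7/13 = 3528/43680 = 21/260.
There are C(4,3) = 4 such orderings, each equally likely, so P = 4 × 21/260 = 21/65.

21/65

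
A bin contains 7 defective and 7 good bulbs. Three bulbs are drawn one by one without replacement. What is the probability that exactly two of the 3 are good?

21/52

One ordering (good drawn first) has probability 7/14 × 6/13 × 7/12 = 294/2184 = 7/52.
There are C(3,2) = 3 such orderings, each equally likely, so P = 3 × 7/52 = 21/52.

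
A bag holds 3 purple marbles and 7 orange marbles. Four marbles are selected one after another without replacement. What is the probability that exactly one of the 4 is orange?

1/30

One ordering (orange drawn first) has probability 7/10 × 3/9 × 2/8 × 1/7 = 42/5040 = 1/120.
There are C(4,1) = 4 such orderings, each equally likely, so P = 4 × 1/120 = 1/30.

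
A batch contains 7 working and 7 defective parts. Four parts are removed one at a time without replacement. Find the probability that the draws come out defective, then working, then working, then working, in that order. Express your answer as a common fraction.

35/572

Chain rule:
P = 7/14 × 7/13 × 6/12 × 5/11 = 1470/24024 = 35/572.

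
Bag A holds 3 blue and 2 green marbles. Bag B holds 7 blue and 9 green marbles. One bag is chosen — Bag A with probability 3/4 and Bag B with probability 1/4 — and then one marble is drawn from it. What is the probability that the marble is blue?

179/320

From Bag A: P(blue) = 3/5.
From Bag B: P(blue) = 7/16.
Total probability = (3/4)(3/5) + (1/4)(7/16) = 179/320.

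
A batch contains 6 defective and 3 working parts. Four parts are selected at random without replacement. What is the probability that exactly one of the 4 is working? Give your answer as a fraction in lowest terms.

One ordering (working drawn first) has probability 3/9 × 6/8 × 5/7 × 4/6 = 360/3024 = 5/42.
There are C(4,1) = 4 such orderings, each equally likely, so P = 4 × 5/42 = 10/21.

10/21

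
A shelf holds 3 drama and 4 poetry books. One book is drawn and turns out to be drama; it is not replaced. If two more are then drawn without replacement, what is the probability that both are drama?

With the first book removed, 2 drama remain out of 6.
P = 2/6 × 1/5 = 2/30 = 1/15.

1/15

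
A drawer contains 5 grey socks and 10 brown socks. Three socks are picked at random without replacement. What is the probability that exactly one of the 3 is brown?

One ordering (brown drawn first) has probability 10/15 × 5/14 × 4/13 = 200/2730 = 20/273.
There are C(3,1) = 3 such orderings, each equally likely, so P = 3 × 20/273 = 20/91.

20/91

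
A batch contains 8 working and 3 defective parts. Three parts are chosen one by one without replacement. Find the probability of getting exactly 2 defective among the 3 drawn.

8/55

One ordering (defective drawn first) has probability 3/11 × 2/10 × 8/9 = 48/990 = 8/165.
There are C(3,2) = 3 such orderings, each equally likely, so P = 3 × 8/165 = 8/55.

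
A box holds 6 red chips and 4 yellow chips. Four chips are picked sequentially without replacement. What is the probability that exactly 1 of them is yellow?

One ordering (yellow drawn first) has probability 4/10 × 6/9 × 5/8 × 4/7 = 480/5040 = 2/21.
There are C(4,1) = 4 such orderings, each equally likely, so P = 4 × 2/21 = 8/21.

8/21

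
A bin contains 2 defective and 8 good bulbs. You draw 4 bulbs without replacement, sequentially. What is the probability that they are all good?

1/3

P = 8/10 × 7/9 × 6/8 × 5/7 = 1680/5040 = 1/3.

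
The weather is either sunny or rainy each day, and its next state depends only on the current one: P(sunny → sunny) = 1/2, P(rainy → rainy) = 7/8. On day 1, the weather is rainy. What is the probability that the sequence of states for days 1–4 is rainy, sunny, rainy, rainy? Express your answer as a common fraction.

7/128

Day 1 is given. For each transition, use the conditional probability from the current state:
P(sunny | rainy) = 1/8; P(rainy | sunny) = 1/2; P(rainy | rainy) = 7/8.
P = 1/8 × 1/2 × 7/8 = 7/128.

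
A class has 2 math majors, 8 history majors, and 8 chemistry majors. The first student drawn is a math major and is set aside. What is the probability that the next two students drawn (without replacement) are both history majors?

7/34

After the first draw, 8 of the remaining 17 students are history majors.
P = 8/17 × 7/16 = 56/272 = 7/34.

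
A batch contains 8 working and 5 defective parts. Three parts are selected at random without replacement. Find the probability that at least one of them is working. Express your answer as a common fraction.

P(no working) = 5/13 × 4/12 × 3/11 = 60/1716 = 5/143.
P(at least one) = 1 − 5/143 = 138/143.

138/143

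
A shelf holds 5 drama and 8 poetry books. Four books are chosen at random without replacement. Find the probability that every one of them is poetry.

P = 8/13 × 7/12 × 6/11 × 5/10 = 1680/17160 = 14/143.

14/143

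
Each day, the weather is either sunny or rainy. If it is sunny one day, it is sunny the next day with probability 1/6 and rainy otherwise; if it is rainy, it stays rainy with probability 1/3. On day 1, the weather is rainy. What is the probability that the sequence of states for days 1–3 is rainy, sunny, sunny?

Day 1 is given. For each transition, use the conditional probability from the current state:
P(sunny | rainy) = 2/3; P(sunny | sunny) = 1/6.
P = 2/3 × 1/6 = 2/18 = 1/9.

1/9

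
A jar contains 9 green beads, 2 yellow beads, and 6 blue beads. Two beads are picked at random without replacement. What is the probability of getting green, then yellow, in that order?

Each draw changes the counts, so multiply the conditional probabilities along the sequence:
P = 9/17 × 2/16 = 18/272 = 9/136.

9/136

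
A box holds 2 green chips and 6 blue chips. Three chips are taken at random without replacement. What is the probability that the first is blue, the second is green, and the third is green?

1/28

Chain rule:
P = 6/8 × 2/7 × 1/6 = 12/336 = 1/28.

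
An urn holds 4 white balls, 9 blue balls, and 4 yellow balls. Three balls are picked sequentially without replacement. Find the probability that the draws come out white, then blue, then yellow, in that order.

3/85

Multiply the probability of each draw given the previous ones:
P = 4/17 × 9/16 × 4/15 = 144/4080 = 3/85.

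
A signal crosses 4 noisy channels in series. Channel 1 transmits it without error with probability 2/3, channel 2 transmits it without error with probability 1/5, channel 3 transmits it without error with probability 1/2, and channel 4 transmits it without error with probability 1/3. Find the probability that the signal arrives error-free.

1/45

Multiplying along the chain,
P = 2/3 × 1/5 × 1/2 × 1/3 = 2/90 = 1/45.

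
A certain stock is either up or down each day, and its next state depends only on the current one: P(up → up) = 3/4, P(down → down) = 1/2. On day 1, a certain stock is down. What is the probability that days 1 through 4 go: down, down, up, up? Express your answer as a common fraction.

Day 1 is given. For each transition, use the conditional probability from the current state:
P(down | down) = 1/2; P(up | down) = 1/2; P(up | up) = 3/4.
P = 1/2 × 1/2 × 3/4 = 3/16.

3/16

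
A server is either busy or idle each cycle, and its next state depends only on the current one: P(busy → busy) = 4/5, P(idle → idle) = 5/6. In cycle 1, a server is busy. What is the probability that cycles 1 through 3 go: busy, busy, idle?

Cycle 1 is given. For each transition, use the conditional probability from the current state:
P(busy | busy) = 4/5; P(idle | busy) = 1/5.
P = 4/5 × 1/5 = 4/25.

4/25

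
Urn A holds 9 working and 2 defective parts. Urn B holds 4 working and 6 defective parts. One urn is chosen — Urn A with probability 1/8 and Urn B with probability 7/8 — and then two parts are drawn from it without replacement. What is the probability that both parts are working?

From Urn A: P(both working) = (9/11)(8/10) = 36/55.
From Urn B: P(both working) = (4/10)(3/9) = 2/15.
Total probability = (1/8)(36/55) + (7/8)(2/15) = 131/660.

131/660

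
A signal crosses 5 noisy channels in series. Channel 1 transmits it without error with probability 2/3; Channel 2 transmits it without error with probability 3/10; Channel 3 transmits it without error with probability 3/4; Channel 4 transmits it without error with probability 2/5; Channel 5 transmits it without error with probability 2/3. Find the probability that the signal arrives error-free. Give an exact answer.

1/25

Multiplying along the chain,
P = 2/3 × 3/10 × 3/4 × 2/5 × 2/3 = 72/1800 = 1/25.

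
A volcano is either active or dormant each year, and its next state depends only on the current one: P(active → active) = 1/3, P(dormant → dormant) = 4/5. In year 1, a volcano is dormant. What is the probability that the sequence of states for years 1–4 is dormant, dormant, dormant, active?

16/125

Year 1 is given. For each transition, use the conditional probability from the current state:
P(dormant | dormant) = 4/5; P(dormant | dormant) = 4/5; P(active | dormant) = 1/5.
P = 4/5 × 4/5 × 1/5 = 16/125.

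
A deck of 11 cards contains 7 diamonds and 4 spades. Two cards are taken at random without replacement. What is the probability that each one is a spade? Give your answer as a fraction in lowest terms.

P(every draw is a spade) = 4/11 × 3/10 = 12/110 = 6/55.

6/55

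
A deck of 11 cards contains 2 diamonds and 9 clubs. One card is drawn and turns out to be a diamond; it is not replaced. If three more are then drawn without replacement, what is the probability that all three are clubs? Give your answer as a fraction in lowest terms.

After the first draw, 9 of the remaining 10 cards are clubs.
P = 9/10 × 8/9 × 7/8 = 504/720 = 7/10.

7/10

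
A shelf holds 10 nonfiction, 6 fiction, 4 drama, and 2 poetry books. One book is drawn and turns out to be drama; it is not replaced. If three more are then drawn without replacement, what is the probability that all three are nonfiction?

After the first draw, 10 of the remaining 21 books are nonfiction.
P = 10/21 × 9/20 × 8/19 = 720/7980 = 12/133.

12/133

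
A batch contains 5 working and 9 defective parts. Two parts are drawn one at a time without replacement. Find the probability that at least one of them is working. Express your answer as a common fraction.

P(no working) = 9/14 × 8/13 = 72/182 = 36/91.
P(at least one) = 1 − 36/91 = 55/91.

55/91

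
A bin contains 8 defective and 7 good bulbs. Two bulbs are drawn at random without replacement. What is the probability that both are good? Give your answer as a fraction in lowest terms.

P(all good) = 7/15 × 6/14 = 42/210 = 1/5.

1/5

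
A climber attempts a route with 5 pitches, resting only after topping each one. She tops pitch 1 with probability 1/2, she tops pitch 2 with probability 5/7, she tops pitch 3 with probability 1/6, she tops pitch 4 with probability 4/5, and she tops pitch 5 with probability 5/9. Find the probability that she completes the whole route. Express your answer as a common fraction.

The events are sequential, so multiply the conditional probabilities:
P = 1/2 × 5/7 × 1/6 × 4/5 × 5/9 = 100/3780 = 5/189.

5/189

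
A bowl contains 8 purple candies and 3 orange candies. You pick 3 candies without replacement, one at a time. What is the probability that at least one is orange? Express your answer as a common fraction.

109/165

P(no orange) = 8/11 × 7/10 × 6/9 = 336/990 = 56/165.
P(at least one) = 1 − 56/165 = 109/165.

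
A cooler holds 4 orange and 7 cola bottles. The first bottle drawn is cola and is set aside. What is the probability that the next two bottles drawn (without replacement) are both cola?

1/3

With the first bottle removed, 6 cola remain out of 10.
P = 6/10 × 5/9 = 30/90 = 1/3.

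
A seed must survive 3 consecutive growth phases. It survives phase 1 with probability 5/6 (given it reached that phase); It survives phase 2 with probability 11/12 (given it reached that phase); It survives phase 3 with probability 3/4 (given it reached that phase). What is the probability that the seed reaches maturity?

Multiplying along the chain,
P = 5/6 × 11/12 × 3/4 = 165/288 = 55/96.

55/96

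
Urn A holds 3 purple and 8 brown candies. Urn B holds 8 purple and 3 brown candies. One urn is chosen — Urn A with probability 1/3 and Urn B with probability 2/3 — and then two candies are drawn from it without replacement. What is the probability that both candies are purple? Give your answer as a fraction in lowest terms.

59/165

From Urn A: P(both purple) = (3/11)(2/10) = 3/55.
From Urn B: P(both purple) = (8/11)(7/10) = 28/55.
Total probability = (1/3)(3/55) + (2/3)(28/55) = 59/165.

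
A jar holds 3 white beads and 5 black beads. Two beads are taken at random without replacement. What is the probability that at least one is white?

P(no white) = 5/8 × 4/7 = 20/56 = 5/14.
P(at least one) = 1 − 5/14 = 9/14.

9/14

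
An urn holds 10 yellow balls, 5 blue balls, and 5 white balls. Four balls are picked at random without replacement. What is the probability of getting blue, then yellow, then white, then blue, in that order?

25/2907

Chain rule:
P = 5/20 × 10/19 × 5/18 × 4/17 = 1000/116280 = 25/2907.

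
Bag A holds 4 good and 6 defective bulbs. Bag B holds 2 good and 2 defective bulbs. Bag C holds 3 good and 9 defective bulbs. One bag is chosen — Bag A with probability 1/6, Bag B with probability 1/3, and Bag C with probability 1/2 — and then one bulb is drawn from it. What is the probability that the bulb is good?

From Bag A: P(good) = 4/10.
From Bag B: P(good) = 2/4.
From Bag C: P(good) = 3/12.
Total probability = (1/6)(4/10) + (1/3)(2/4) + (1/2)(3/12) = 43/120.

43/120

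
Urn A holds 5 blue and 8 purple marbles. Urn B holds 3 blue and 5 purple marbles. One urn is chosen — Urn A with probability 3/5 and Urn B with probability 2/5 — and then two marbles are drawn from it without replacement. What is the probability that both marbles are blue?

From Urn A: P(both blue) = (5/13)(4/12) = 5/39.
From Urn B: P(both blue) = (3/8)(2/7) = 3/28.
Total probability = (3/5)(5/39) + (2/5)(3/28) = 109/910.

109/910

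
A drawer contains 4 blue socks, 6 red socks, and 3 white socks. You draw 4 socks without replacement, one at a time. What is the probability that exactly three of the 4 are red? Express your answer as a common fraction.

28/143

One ordering (red drawn first) has probability 6/13 × 5/12 × 4/11 × 7/10 = 840/17160 = 7/143.
There are C(4,3) = 4 such orderings, each equally likely, so P = 4 × 7/143 = 28/143.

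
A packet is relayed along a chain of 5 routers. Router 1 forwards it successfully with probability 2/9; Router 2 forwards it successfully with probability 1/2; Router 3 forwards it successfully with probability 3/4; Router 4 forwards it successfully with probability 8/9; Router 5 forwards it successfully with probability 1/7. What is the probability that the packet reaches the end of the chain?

2/189

The events are sequential, so multiply the conditional probabilities:
P = 2/9 × 1/2 × 3/4 × 8/9 × 1/7 = 48/4536 = 2/189.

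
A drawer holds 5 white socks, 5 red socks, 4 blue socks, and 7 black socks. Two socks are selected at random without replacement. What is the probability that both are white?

1/21

P(every draw is white) = 5/21 × 4/20 = 20/420 = 1/21.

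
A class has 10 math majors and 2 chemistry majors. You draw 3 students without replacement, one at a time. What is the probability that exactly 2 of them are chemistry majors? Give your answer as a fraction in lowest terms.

1/22

One ordering (chemistry majors drawn first) has probability 2/12 × 1/11 × 10/10 = 20/1320 = 1/66.
There are C(3,2) = 3 such orderings, each equally likely, so P = 3 × 1/66 = 1/22.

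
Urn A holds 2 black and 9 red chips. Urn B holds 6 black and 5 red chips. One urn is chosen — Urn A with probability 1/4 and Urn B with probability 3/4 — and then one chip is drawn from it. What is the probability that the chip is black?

5/11

From Urn A: P(black) = 2/11.
From Urn B: P(black) = 6/11.
Total probability = (1/4)(2/11) + (3/4)(6/11) = 5/11.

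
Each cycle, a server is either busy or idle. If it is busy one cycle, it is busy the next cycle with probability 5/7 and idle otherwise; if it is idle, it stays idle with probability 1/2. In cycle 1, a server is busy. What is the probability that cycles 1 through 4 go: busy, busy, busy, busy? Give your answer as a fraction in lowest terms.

Cycle 1 is given. For each transition, use the conditional probability from the current state:
P(busy | busy) = 5/7; P(busy | busy) = 5/7; P(busy | busy) = 5/7.
P = 5/7 × 5/7 × 5/7 = 125/343.

125/343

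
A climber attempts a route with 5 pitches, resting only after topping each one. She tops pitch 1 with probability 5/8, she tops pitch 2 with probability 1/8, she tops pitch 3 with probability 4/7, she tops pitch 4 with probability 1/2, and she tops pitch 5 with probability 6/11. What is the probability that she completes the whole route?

Each stage is reached only if all earlier stages succeed, so
P = 5/8 × 1/8 × 4/7 × 1/2 × 6/11 = 120/9856 = 15/1232.

15/1232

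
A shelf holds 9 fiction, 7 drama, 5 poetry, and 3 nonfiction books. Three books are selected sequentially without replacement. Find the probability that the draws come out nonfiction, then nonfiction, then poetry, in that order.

5/2024

Multiply the probability of each draw given the previous ones:
P = 3/24 × 2/23 × 5/22 = 30/12144 = 5/2024.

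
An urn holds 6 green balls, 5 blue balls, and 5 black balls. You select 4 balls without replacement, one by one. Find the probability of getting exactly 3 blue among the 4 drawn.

One ordering (blue drawn first) has probability 5/16 × 4/15 × 3/14 × 11/13 = 660/43680 = 11/728.
There are C(4,3) = 4 such orderings, each equally likely, so P = 4 × 11/728 = 11/182.

11/182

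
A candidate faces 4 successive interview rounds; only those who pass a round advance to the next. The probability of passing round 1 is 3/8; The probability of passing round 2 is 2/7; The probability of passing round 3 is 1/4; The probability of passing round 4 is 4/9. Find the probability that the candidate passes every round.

1/84

Each stage is reached only if all earlier stages succeed, so
P = 3/8 × 2/7 × 1/4 × 4/9 = 24/2016 = 1/84.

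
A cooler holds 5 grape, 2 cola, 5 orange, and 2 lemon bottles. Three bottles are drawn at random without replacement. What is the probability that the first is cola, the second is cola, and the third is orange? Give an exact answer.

Multiply the probability of each draw given the previous ones:
P = 2/14 × 1/13 × 5/12 = 10/2184 = 5/1092.

5/1092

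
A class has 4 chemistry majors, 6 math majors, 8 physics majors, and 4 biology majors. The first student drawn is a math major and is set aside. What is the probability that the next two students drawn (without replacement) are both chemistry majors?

1/35

With the first student removed, 4 chemistry majors remain out of 21.
P = 4/21 × 3/20 = 12/420 = 1/35.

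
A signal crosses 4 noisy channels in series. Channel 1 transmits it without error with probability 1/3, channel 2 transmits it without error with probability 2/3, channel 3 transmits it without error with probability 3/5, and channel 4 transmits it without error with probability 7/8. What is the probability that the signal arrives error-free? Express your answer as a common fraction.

7/60

Multiplying along the chain,
P = 1/3 × 2/3 × 3/5 × 7/8 = 42/360 = 7/60.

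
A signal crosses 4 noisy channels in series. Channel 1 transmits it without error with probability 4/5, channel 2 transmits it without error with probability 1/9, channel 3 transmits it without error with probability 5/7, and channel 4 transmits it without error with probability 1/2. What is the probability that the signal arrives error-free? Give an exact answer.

Each stage is reached only if all earlier stages succeed, so
P = 4/5 × 1/9 × 5/7 × 1/2 = 20/630 = 2/63.

2/63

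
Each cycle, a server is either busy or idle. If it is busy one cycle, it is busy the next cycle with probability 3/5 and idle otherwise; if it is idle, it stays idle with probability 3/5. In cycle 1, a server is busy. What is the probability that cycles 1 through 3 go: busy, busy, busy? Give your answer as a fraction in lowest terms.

Cycle 1 is given. For each transition, use the conditional probability from the current state:
P(busy | busy) = 3/5; P(busy | busy) = 3/5.
P = 3/5 × 3/5 = 9/25.

9/25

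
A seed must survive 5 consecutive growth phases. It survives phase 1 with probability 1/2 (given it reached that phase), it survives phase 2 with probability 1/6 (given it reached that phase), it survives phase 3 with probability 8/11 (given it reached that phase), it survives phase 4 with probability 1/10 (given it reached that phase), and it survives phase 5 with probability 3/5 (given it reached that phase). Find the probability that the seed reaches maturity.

1/275

Multiplying along the chain,
P = 1/2 × 1/6 × 8/11 × 1/10 × 3/5 = 24/6600 = 1/275.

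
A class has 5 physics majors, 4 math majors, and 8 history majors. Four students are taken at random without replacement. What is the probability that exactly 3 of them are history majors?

One ordering (history majors drawn first) has probability 8/17 × 7/16 × 6/15 × 9/14 = 3024/57120 = 9/170.
There are C(4,3) = 4 such orderings, each equally likely, so P = 4 × 9/170 = 18/85.

18/85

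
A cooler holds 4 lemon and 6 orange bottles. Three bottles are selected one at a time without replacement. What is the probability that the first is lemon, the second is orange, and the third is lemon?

1/10

Each draw changes the counts, so multiply the conditional probabilities along the sequence:
P = 4/10 × 6/9 × 3/8 = 72/720 = 1/10.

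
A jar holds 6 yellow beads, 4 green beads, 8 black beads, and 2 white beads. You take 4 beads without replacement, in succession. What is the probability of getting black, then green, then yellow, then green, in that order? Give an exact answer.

8/1615

Chain rule:
P = 8/20 × 4/19 × 6/18 × 3/17 = 576/116280 = 8/1615.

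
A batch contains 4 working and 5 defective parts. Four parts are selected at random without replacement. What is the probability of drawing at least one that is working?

P(no working) = 5/9 × 4/8 × 3/7 × 2/6 = 120/3024 = 5/126.
P(at least one) = 1 − 5/126 = 121/126.

121/126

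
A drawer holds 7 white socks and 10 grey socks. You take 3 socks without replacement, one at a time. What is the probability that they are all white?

P(every draw is white) = 7/17 × 6/16 × 5/15 = 210/4080 = 7/136.

7/136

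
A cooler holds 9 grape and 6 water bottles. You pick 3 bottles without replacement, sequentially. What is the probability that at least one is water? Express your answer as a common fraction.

P(no water) = 9/15 × 8/14 × 7/13 = 504/2730 = 12/65.
P(at least one) = 1 − 12/65 = 53/65.

53/65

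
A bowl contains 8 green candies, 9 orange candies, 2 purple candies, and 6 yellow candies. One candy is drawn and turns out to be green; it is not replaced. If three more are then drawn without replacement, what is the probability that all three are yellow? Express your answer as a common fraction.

5/506

After the first draw, 6 of the remaining 24 candies are yellow.
P = 6/24 × 5/23 × 4/22 = 120/12144 = 5/506.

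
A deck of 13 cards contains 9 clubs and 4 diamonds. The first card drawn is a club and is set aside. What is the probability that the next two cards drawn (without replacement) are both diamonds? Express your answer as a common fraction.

With the first card removed, 4 diamonds remain out of 12.
P = 4/12 × 3/11 = 12/132 = 1/11.

1/11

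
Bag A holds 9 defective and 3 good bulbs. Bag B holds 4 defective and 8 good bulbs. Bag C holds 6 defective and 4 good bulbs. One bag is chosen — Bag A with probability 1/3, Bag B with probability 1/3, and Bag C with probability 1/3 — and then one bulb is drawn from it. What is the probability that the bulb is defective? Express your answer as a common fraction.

From Bag A: P(defective) = 9/12.
From Bag B: P(defective) = 4/12.
From Bag C: P(defective) = 6/10.
Total probability = (1/3)(9/12) + (1/3)(4/12) + (1/3)(6/10) = 101/180.

101/180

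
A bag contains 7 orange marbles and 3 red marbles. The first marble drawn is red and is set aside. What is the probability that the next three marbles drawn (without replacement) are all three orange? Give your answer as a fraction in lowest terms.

With the first marble removed, 7 orange remain out of 9.
P = 7/9 × 6/8 × 5/7 = 210/504 = 5/12.

5/12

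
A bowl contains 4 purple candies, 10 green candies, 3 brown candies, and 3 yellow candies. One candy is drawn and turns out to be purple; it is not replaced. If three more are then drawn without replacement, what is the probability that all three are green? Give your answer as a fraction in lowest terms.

40/323

After the first draw, 10 of the remaining 19 candies are green.
P = 10/19 × 9/18 × 8/17 = 720/5814 = 40/323.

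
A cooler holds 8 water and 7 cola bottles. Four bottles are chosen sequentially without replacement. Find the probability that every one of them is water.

2/39

P(all water) = 8/15 × 7/14 × 6/13 × 5/12 = 1680/32760 = 2/39.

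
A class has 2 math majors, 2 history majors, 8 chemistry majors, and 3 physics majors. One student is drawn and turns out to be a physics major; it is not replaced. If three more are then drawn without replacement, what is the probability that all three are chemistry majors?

With the first student removed, 8 chemistry majors remain out of 14.
P = 8/14 × 7/13 × 6/12 = 336/2184 = 2/13.

2/13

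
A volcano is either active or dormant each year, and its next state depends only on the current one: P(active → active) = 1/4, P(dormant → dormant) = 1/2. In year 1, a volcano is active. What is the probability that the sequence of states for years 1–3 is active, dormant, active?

3/8

Year 1 is given. For each transition, use the conditional probability from the current state:
P(dormant | active) = 3/4; P(active | dormant) = 1/2.
P = 3/4 × 1/2 = 3/8.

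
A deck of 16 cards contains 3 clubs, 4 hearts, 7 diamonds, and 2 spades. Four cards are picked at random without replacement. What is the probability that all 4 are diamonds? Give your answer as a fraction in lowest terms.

1/52

P = 7/16 × 6/15 × 5/14 × 4/13 = 840/43680 = 1/52.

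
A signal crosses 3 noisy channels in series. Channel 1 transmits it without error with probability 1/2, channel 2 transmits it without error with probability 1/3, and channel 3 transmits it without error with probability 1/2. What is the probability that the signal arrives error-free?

1/12

Each stage is reached only if all earlier stages succeed, so
P = 1/2 × 1/3 × 1/2 = 1/12.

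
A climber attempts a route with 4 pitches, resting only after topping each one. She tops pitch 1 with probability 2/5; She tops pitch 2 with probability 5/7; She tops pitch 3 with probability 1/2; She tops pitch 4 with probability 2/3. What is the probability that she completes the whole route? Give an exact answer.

Multiplying along the chain,
P = 2/5 × 5/7 × 1/2 × 2/3 = 20/210 = 2/21.

2/21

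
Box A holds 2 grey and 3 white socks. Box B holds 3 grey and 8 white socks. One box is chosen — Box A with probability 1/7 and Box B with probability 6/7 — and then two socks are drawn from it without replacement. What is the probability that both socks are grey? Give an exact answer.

47/770

From Box A: P(both grey) = (2/5)(1/4) = 1/10.
From Box B: P(both grey) = (3/11)(2/10) = 3/55.
Total probability = (1/7)(1/10) + (6/7)(3/55) = 47/770.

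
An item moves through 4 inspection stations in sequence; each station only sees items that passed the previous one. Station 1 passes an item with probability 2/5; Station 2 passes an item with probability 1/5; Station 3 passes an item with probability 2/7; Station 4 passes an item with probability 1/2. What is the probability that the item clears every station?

2/175

The events are sequential, so multiply the conditional probabilities:
P = 2/5 × 1/5 × 2/7 × 1/2 = 4/350 = 2/175.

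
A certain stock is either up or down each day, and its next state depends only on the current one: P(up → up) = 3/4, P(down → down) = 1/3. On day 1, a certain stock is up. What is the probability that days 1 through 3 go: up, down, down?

Day 1 is given. For each transition, use the conditional probability from the current state:
P(down | up) = 1/4; P(down | down) = 1/3.
P = 1/4 × 1/3 = 1/12.

1/12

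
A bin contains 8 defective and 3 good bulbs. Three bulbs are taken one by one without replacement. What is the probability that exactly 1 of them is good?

28/55

One ordering (good drawn first) has probability 3/11 × 8/10 × 7/9 = 168/990 = 28/165.
There are C(3,1) = 3 such orderings, each equally likely, so P = 3 × 28/165 = 28/55.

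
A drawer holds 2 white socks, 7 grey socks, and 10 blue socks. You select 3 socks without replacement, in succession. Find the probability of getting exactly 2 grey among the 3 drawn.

84/323

One ordering (grey drawn first) has probability 7/19 × 6/18 × 12/17 = 504/5814 = 28/323.
There are C(3,2) = 3 such orderings, each equally likely, so P = 3 × 28/323 = 84/323.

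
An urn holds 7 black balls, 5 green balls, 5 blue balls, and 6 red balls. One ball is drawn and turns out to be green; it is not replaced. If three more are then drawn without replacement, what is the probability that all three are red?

1/77

With the first ball removed, 6 red remain out of 22.
P = 6/22 × 5/21 × 4/20 = 120/9240 = 1/77.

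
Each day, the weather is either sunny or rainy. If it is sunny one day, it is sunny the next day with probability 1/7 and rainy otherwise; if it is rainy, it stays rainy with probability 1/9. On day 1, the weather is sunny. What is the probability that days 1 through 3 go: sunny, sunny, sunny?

1/49

Day 1 is given. For each transition, use the conditional probability from the current state:
P(sunny | sunny) = 1/7; P(sunny | sunny) = 1/7.
P = 1/7 × 1/7 = 1/49.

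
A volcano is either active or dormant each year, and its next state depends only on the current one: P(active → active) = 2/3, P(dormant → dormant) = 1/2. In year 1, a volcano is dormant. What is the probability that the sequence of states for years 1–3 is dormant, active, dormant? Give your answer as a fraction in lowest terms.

1/6

Year 1 is given. For each transition, use the conditional probability from the current state:
P(active | dormant) = 1/2; P(dormant | active) = 1/3.
P = 1/2 × 1/3 = 1/6.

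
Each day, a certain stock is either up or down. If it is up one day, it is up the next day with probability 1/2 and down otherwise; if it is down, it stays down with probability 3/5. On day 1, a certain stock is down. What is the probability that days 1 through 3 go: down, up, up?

Day 1 is given. For each transition, use the conditional probability from the current state:
P(up | down) = 2/5; P(up | up) = 1/2.
P = 2/5 × 1/2 = 2/10 = 1/5.

1/5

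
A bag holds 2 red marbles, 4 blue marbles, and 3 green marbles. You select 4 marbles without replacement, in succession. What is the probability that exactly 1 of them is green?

10/21

One ordering (green drawn first) has probability 3/9 × 6/8 × 5/7 × 4/6 = 360/3024 = 5/42.
There are C(4,1) = 4 such orderings, each equally likely, so P = 4 × 5/42 = 10/21.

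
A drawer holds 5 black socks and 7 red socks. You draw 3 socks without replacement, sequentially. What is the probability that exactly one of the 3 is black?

One ordering (black drawn first) has probability 5/12 × 7/11 × 6/10 = 210/1320 = 7/44.
There are C(3,1) = 3 such orderings, each equally likely, so P = 3 × 7/44 = 21/44.

21/44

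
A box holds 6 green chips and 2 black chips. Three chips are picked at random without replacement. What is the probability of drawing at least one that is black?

P(no black) = 6/8 × 5/7 × 4/6 = 120/336 = 5/14.
P(at least one) = 1 − 5/14 = 9/14.

9/14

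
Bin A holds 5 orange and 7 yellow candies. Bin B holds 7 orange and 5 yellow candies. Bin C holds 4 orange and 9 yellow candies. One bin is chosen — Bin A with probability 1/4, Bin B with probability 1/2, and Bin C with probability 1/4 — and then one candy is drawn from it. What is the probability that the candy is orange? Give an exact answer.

295/624

From Bin A: P(orange) = 5/12.
From Bin B: P(orange) = 7/12.
From Bin C: P(orange) = 4/13.
Total probability = (1/4)(5/12) + (1/2)(7/12) + (1/4)(4/13) = 295/624.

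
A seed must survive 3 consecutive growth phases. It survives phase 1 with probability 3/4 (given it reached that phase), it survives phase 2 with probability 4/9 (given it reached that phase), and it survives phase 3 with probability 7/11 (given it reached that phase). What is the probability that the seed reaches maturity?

The events are sequential, so multiply the conditional probabilities:
P = 3/4 × 4/9 × 7/11 = 84/396 = 7/33.

7/33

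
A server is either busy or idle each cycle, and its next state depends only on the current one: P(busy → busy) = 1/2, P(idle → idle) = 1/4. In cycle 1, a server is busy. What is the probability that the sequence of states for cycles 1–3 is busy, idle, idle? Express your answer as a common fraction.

Cycle 1 is given. For each transition, use the conditional probability from the current state:
P(idle | busy) = 1/2; P(idle | idle) = 1/4.
P = 1/2 × 1/4 = 1/8.

1/8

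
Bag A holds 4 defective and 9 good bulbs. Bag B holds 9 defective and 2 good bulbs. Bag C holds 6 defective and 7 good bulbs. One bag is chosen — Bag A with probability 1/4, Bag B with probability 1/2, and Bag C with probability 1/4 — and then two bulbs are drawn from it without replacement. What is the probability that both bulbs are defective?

From Bag A: P(both defective) = (4/13)(3/12) = 1/13.
From Bag B: P(both defective) = (9/11)(8/10) = 36/55.
From Bag C: P(both defective) = (6/13)(5/12) = 5/26.
Total probability = (1/4)(1/13) + (1/2)(36/55) + (1/4)(5/26) = 2257/5720.

2257/5720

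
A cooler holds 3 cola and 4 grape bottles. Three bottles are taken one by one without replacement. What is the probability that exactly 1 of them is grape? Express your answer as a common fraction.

12/35

One ordering (grape drawn first) has probability 4/7 × 3/6 × 2/5 = 24/210 = 4/35.
There are C(3,1) = 3 such orderings, each equally likely, so P = 3 × 4/35 = 12/35.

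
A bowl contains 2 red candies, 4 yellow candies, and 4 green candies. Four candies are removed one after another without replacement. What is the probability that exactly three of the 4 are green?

One ordering (green drawn first) has probability 4/10 × 3/9 × 2/8 × 6/7 = 144/5040 = 1/35.
There are C(4,3) = 4 such orderings, each equally likely, so P = 4 × 1/35 = 4/35.

4/35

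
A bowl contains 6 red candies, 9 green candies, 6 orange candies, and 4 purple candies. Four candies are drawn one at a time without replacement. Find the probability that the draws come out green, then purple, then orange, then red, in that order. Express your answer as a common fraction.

27/6325

Each draw changes the counts, so multiply the conditional probabilities along the sequence:
P = 9/25 × 4/24 × 6/23 × 6/22 = 1296/303600 = 27/6325.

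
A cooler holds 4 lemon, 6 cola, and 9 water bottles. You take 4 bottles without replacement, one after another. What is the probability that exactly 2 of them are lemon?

One ordering (lemon drawn first) has probability 4/19 × 3/18 × 15/17 × 14/16 = 2520/93024 = 35/1292.
There are C(4,2) = 6 such orderings, each equally likely, so P = 6 × 35/1292 = 105/646.

105/646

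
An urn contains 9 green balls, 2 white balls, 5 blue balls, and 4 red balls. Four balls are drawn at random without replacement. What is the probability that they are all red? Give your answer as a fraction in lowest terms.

P(all red) = 4/20 × 3/19 × 2/18 × 1/17 = 24/116280 = 1/4845.

1/4845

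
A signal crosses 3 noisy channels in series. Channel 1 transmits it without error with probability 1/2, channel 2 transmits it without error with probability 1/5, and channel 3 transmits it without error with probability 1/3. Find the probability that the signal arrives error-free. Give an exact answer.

Each stage is reached only if all earlier stages succeed, so
P = 1/2 × 1/5 × 1/3 = 1/30.

1/30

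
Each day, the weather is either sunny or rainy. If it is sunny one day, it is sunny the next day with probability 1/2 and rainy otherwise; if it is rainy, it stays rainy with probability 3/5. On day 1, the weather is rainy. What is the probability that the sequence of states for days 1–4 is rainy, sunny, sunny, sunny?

1/10

Day 1 is given. For each transition, use the conditional probability from the current state:
P(sunny | rainy) = 2/5; P(sunny | sunny) = 1/2; P(sunny | sunny) = 1/2.
P = 2/5 × 1/2 × 1/2 = 2/20 = 1/10.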